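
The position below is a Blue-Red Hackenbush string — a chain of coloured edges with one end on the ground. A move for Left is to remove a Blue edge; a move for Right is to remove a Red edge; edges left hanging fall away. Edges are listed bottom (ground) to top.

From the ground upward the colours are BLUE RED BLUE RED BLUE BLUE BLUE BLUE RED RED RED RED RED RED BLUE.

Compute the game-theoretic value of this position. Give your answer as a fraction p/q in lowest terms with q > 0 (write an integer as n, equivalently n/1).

Build g(s[:k]) for k = 1..15, string s = BLUE RED BLUE RED BLUE BLUE BLUE BLUE RED RED RED RED RED RED BLUE.
B: Left { 0 }, Right {  } — simplest 1
BR: Left { 0 }, Right { 1 } — simplest 1/2
BRB: Left { 0,1/2 }, Right { 1 } — simplest 3/4
BRBR: Left { 0,1/2 }, Right { 3/4,1 } — simplest 5/8
BRBRB: Left { 0,1/2,5/8 }, Right { 3/4,1 } — simplest 11/16
BRBRBB: Left { 0,1/2,5/8,11/16 }, Right { 3/4,1 } — simplest 23/32
BRBRBBB: Left { 0,1/2,5/8,11/16,23/32 }, Right { 3/4,1 } — simplest 47/64
BRBRBBBB: Left { 0,1/2,5/8,11/16,23/32,47/64 }, Right { 3/4,1 } — simplest 95/128
BRBRBBBBR: Left { 0,1/2,5/8,11/16,23/32,47/64 }, Right { 95/128,3/4,1 } — simplest 189/256
BRBRBBBBRR: Left { 0,1/2,5/8,11/16,23/32,47/64 }, Right { 189/256,95/128,3/4,1 } — simplest 377/512
BRBRBBBBRRR: Left { 0,1/2,5/8,11/16,23/32,47/64 }, Right { 377/512,189/256,95/128,3/4,1 } — simplest 753/1024
BRBRBBBBRRRR: Left { 0,1/2,5/8,11/16,23/32,47/64 }, Right { 753/1024,377/512,189/256,95/128,3/4,1 } — simplest 1505/2048
BRBRBBBBRRRRR: Left { 0,1/2,5/8,11/16,23/32,47/64 }, Right { 1505/2048,753/1024,377/512,189/256,95/128,3/4,1 } — simplest 3009/4096
BRBRBBBBRRRRRR: Left { 0,1/2,5/8,11/16,23/32,47/64 }, Right { 3009/4096,1505/2048,753/1024,377/512,189/256,95/128,3/4,1 } — simplest 6017/8192
BRBRBBBBRRRRRRB: Left { 0,1/2,5/8,11/16,23/32,47/64,6017/8192 }, Right { 3009/4096,1505/2048,753/1024,377/512,189/256,95/128,3/4,1 } — simplest 12035/16384

12035/16384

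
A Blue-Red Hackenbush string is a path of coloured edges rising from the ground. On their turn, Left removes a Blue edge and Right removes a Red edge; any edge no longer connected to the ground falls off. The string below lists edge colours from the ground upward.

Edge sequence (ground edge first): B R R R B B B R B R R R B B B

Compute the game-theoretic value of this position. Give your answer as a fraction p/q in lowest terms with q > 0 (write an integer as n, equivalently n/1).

Recurse on prefixes of the 15-edge string B R R R B B B R B R R R B B B:
1 of 15 · B · max L 0 · min R +∞ so 1
2 of 15 · BR · max L 0 · min R 1 so 1/2
3 of 15 · BRR · max L 0 · min R 1/2 so 1/4
4 of 15 · BRRR · max L 0 · min R 1/4 so 1/8
5 of 15 · BRRRB · max L 1/8 · min R 1/4 so 3/16
6 of 15 · BRRRBB · max L 3/16 · min R 1/4 so 7/32
7 of 15 · BRRRBBB · max L 7/32 · min R 1/4 so 15/64
8 of 15 · BRRRBBBR · max L 7/32 · min R 15/64 so 29/128
9 of 15 · BRRRBBBRB · max L 29/128 · min R 15/64 so 59/256
10 of 15 · BRRRBBBRBR · max L 29/128 · min R 59/256 so 117/512
11 of 15 · BRRRBBBRBRR · max L 29/128 · min R 117/512 so 233/1024
12 of 15 · BRRRBBBRBRRR · max L 29/128 · min R 233/1024 so 465/2048
13 of 15 · BRRRBBBRBRRRB · max L 465/2048 · min R 233/1024 so 931/4096
14 of 15 · BRRRBBBRBRRRBB · max L 931/4096 · min R 233/1024 so 1863/8192
15 of 15 · BRRRBBBRBRRRBBB · max L 1863/8192 · min R 233/1024 so 3727/16384

3727/16384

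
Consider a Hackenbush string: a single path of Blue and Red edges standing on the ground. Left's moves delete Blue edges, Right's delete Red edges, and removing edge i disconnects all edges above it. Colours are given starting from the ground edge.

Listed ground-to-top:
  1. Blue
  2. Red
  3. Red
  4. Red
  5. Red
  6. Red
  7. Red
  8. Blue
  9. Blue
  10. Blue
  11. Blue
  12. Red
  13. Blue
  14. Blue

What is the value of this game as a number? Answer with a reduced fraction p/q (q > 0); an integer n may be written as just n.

247/8192

step 1: add Blue to get B; options L={ 0 } R={ none } = 1
step 2: add Red to get BR; options L={ 0 } R={ 1 } = 1/2
step 3: add Red to get BRR; options L={ 0 } R={ 1/2, 1 } = 1/4
step 4: add Red to get BRRR; options L={ 0 } R={ 1/4, 1/2, 1 } = 1/8
step 5: add Red to get BRRRR; options L={ 0 } R={ 1/8, 1/4, 1/2, 1 } = 1/16
step 6: add Red to get BRRRRR; options L={ 0 } R={ 1/16, 1/8, 1/4, 1/2, 1 } = 1/32
step 7: add Red to get BRRRRRR; options L={ 0 } R={ 1/32, 1/16, 1/8, 1/4, 1/2, 1 } = 1/64
step 8: add Blue to get BRRRRRRB; options L={ 0, 1/64 } R={ 1/32, 1/16, 1/8, 1/4, 1/2, 1 } = 3/128
step 9: add Blue to get BRRRRRRBB; options L={ 0, 1/64, 3/128 } R={ 1/32, 1/16, 1/8, 1/4, 1/2, 1 } = 7/256
step 10: add Blue to get BRRRRRRBBB; options L={ 0, 1/64, 3/128, 7/256 } R={ 1/32, 1/16, 1/8, 1/4, 1/2, 1 } = 15/512
step 11: add Blue to get BRRRRRRBBBB; options L={ 0, 1/64, 3/128, 7/256, 15/512 } R={ 1/32, 1/16, 1/8, 1/4, 1/2, 1 } = 31/1024
step 12: add Red to get BRRRRRRBBBBR; options L={ 0, 1/64, 3/128, 7/256, 15/512 } R={ 31/1024, 1/32, 1/16, 1/8, 1/4, 1/2, 1 } = 61/2048
step 13: add Blue to get BRRRRRRBBBBRB; options L={ 0, 1/64, 3/128, 7/256, 15/512, 61/2048 } R={ 31/1024, 1/32, 1/16, 1/8, 1/4, 1/2, 1 } = 123/4096
step 14: add Blue to get BRRRRRRBBBBRBB; options L={ 0, 1/64, 3/128, 7/256, 15/512, 61/2048, 123/4096 } R={ 31/1024, 1/32, 1/16, 1/8, 1/4, 1/2, 1 } = 247/8192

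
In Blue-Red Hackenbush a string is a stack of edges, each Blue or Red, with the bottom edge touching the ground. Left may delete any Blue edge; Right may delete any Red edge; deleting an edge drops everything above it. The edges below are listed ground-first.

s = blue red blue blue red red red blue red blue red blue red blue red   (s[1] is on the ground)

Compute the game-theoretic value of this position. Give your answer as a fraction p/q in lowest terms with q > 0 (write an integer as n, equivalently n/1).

Prefix values for blue red blue blue red red red blue red blue red blue red blue red via {L|R} + simplicity:
v_1 [b]  L=[0]  R=[∅]  -> 1
v_2 [br]  L=[0]  R=[1]  -> 1/2
v_3 [brb]  L=[0, 1/2]  R=[1]  -> 3/4
v_4 [brbb]  L=[0, 1/2, 3/4]  R=[1]  -> 7/8
v_5 [brbbr]  L=[0, 1/2, 3/4]  R=[7/8, 1]  -> 13/16
v_6 [brbbrr]  L=[0, 1/2, 3/4]  R=[13/16, 7/8, 1]  -> 25/32
v_7 [brbbrrr]  L=[0, 1/2, 3/4]  R=[25/32, 13/16, 7/8, 1]  -> 49/64
v_8 [brbbrrrb]  L=[0, 1/2, 3/4, 49/64]  R=[25/32, 13/16, 7/8, 1]  -> 99/128
v_9 [brbbrrrbr]  L=[0, 1/2, 3/4, 49/64]  R=[99/128, 25/32, 13/16, 7/8, 1]  -> 197/256
v_10 [brbbrrrbrb]  L=[0, 1/2, 3/4, 49/64, 197/256]  R=[99/128, 25/32, 13/16, 7/8, 1]  -> 395/512
v_11 [brbbrrrbrbr]  L=[0, 1/2, 3/4, 49/64, 197/256]  R=[395/512, 99/128, 25/32, 13/16, 7/8, 1]  -> 789/1024
v_12 [brbbrrrbrbrb]  L=[0, 1/2, 3/4, 49/64, 197/256, 789/1024]  R=[395/512, 99/128, 25/32, 13/16, 7/8, 1]  -> 1579/2048
v_13 [brbbrrrbrbrbr]  L=[0, 1/2, 3/4, 49/64, 197/256, 789/1024]  R=[1579/2048, 395/512, 99/128, 25/32, 13/16, 7/8, 1]  -> 3157/4096
v_14 [brbbrrrbrbrbrb]  L=[0, 1/2, 3/4, 49/64, 197/256, 789/1024, 3157/4096]  R=[1579/2048, 395/512, 99/128, 25/32, 13/16, 7/8, 1]  -> 6315/8192
v_15 [brbbrrrbrbrbrbr]  L=[0, 1/2, 3/4, 49/64, 197/256, 789/1024, 3157/4096]  R=[6315/8192, 1579/2048, 395/512, 99/128, 25/32, 13/16, 7/8, 1]  -> 12629/16384

12629/16384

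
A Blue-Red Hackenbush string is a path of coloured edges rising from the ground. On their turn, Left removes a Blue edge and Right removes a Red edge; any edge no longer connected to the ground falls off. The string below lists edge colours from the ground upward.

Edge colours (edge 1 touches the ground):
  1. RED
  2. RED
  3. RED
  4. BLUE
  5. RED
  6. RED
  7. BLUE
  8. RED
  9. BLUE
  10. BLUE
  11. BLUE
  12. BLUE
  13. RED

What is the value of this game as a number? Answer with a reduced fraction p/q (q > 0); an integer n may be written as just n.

-2883/1024

R: Left { ∅ }, Right { 0 } gives simplest -1
RR: Left { ∅ }, Right { -1; 0 } gives simplest -2
RRR: Left { ∅ }, Right { -2; -1; 0 } gives simplest -3
RRRB: Left { -3 }, Right { -2; -1; 0 } gives simplest -5/2
RRRBR: Left { -3 }, Right { -5/2; -2; -1; 0 } gives simplest -11/4
RRRBRR: Left { -3 }, Right { -11/4; -5/2; -2; -1; 0 } gives simplest -23/8
RRRBRRB: Left { -3; -23/8 }, Right { -11/4; -5/2; -2; -1; 0 } gives simplest -45/16
RRRBRRBR: Left { -3; -23/8 }, Right { -45/16; -11/4; -5/2; -2; -1; 0 } gives simplest -91/32
RRRBRRBRB: Left { -3; -23/8; -91/32 }, Right { -45/16; -11/4; -5/2; -2; -1; 0 } gives simplest -181/64
RRRBRRBRBB: Left { -3; -23/8; -91/32; -181/64 }, Right { -45/16; -11/4; -5/2; -2; -1; 0 } gives simplest -361/128
RRRBRRBRBBB: Left { -3; -23/8; -91/32; -181/64; -361/128 }, Right { -45/16; -11/4; -5/2; -2; -1; 0 } gives simplest -721/256
RRRBRRBRBBBB: Left { -3; -23/8; -91/32; -181/64; -361/128; -721/256 }, Right { -45/16; -11/4; -5/2; -2; -1; 0 } gives simplest -1441/512
RRRBRRBRBBBBR: Left { -3; -23/8; -91/32; -181/64; -361/128; -721/256 }, Right { -1441/512; -45/16; -11/4; -5/2; -2; -1; 0 } gives simplest -2883/1024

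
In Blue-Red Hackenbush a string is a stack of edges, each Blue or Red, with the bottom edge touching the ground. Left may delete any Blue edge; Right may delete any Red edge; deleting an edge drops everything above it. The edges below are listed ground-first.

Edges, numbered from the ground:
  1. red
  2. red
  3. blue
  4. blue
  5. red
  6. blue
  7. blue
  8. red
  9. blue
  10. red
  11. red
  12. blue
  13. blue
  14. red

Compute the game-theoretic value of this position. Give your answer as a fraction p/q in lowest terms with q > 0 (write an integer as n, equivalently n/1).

-5299/4096

value(r) = { · | 0 } so -1
value(rr) = { · | -1,0 } so -2
value(rrb) = { -2 | -1,0 } so -3/2
value(rrbb) = { -2,-3/2 | -1,0 } so -5/4
value(rrbbr) = { -2,-3/2 | -5/4,-1,0 } so -11/8
value(rrbbrb) = { -2,-3/2,-11/8 | -5/4,-1,0 } so -21/16
value(rrbbrbb) = { -2,-3/2,-11/8,-21/16 | -5/4,-1,0 } so -41/32
value(rrbbrbbr) = { -2,-3/2,-11/8,-21/16 | -41/32,-5/4,-1,0 } so -83/64
value(rrbbrbbrb) = { -2,-3/2,-11/8,-21/16,-83/64 | -41/32,-5/4,-1,0 } so -165/128
value(rrbbrbbrbr) = { -2,-3/2,-11/8,-21/16,-83/64 | -165/128,-41/32,-5/4,-1,0 } so -331/256
value(rrbbrbbrbrr) = { -2,-3/2,-11/8,-21/16,-83/64 | -331/256,-165/128,-41/32,-5/4,-1,0 } so -663/512
value(rrbbrbbrbrrb) = { -2,-3/2,-11/8,-21/16,-83/64,-663/512 | -331/256,-165/128,-41/32,-5/4,-1,0 } so -1325/1024
value(rrbbrbbrbrrbb) = { -2,-3/2,-11/8,-21/16,-83/64,-663/512,-1325/1024 | -331/256,-165/128,-41/32,-5/4,-1,0 } so -2649/2048
value(rrbbrbbrbrrbbr) = { -2,-3/2,-11/8,-21/16,-83/64,-663/512,-1325/1024 | -2649/2048,-331/256,-165/128,-41/32,-5/4,-1,0 } so -5299/4096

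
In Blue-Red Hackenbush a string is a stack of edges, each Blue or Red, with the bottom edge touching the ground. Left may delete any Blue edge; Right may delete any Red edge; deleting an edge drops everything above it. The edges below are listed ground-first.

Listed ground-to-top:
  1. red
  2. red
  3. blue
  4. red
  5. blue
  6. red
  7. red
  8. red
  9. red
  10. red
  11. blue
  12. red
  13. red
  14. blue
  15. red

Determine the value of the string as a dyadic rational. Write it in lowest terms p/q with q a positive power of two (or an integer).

r: Left { · }, Right { 0 } ⇒ simplest -1
rr: Left { · }, Right { -1; 0 } ⇒ simplest -2
rrb: Left { -2 }, Right { -1; 0 } ⇒ simplest -3/2
rrbr: Left { -2 }, Right { -3/2; -1; 0 } ⇒ simplest -7/4
rrbrb: Left { -2; -7/4 }, Right { -3/2; -1; 0 } ⇒ simplest -13/8
rrbrbr: Left { -2; -7/4 }, Right { -13/8; -3/2; -1; 0 } ⇒ simplest -27/16
rrbrbrr: Left { -2; -7/4 }, Right { -27/16; -13/8; -3/2; -1; 0 } ⇒ simplest -55/32
rrbrbrrr: Left { -2; -7/4 }, Right { -55/32; -27/16; -13/8; -3/2; -1; 0 } ⇒ simplest -111/64
rrbrbrrrr: Left { -2; -7/4 }, Right { -111/64; -55/32; -27/16; -13/8; -3/2; -1; 0 } ⇒ simplest -223/128
rrbrbrrrrr: Left { -2; -7/4 }, Right { -223/128; -111/64; -55/32; -27/16; -13/8; -3/2; -1; 0 } ⇒ simplest -447/256
rrbrbrrrrrb: Left { -2; -7/4; -447/256 }, Right { -223/128; -111/64; -55/32; -27/16; -13/8; -3/2; -1; 0 } ⇒ simplest -893/512
rrbrbrrrrrbr: Left { -2; -7/4; -447/256 }, Right { -893/512; -223/128; -111/64; -55/32; -27/16; -13/8; -3/2; -1; 0 } ⇒ simplest -1787/1024
rrbrbrrrrrbrr: Left { -2; -7/4; -447/256 }, Right { -1787/1024; -893/512; -223/128; -111/64; -55/32; -27/16; -13/8; -3/2; -1; 0 } ⇒ simplest -3575/2048
rrbrbrrrrrbrrb: Left { -2; -7/4; -447/256; -3575/2048 }, Right { -1787/1024; -893/512; -223/128; -111/64; -55/32; -27/16; -13/8; -3/2; -1; 0 } ⇒ simplest -7149/4096
rrbrbrrrrrbrrbr: Left { -2; -7/4; -447/256; -3575/2048 }, Right { -7149/4096; -1787/1024; -893/512; -223/128; -111/64; -55/32; -27/16; -13/8; -3/2; -1; 0 } ⇒ simplest -14299/8192

-14299/8192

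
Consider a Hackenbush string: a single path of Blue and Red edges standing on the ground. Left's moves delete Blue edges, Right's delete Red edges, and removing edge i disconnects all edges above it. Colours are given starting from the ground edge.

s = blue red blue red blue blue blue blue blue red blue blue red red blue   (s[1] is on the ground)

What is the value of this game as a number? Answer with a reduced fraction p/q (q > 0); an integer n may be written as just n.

12211/16384

Prefix values for blue red blue red blue blue blue blue blue red blue blue red red blue via {L|R} + simplicity:
value_1 [b]  L=[0]  R=[—]  -> 1
value_2 [br]  L=[0]  R=[1]  -> 1/2
value_3 [brb]  L=[0 1/2]  R=[1]  -> 3/4
value_4 [brbr]  L=[0 1/2]  R=[3/4 1]  -> 5/8
value_5 [brbrb]  L=[0 1/2 5/8]  R=[3/4 1]  -> 11/16
value_6 [brbrbb]  L=[0 1/2 5/8 11/16]  R=[3/4 1]  -> 23/32
value_7 [brbrbbb]  L=[0 1/2 5/8 11/16 23/32]  R=[3/4 1]  -> 47/64
value_8 [brbrbbbb]  L=[0 1/2 5/8 11/16 23/32 47/64]  R=[3/4 1]  -> 95/128
value_9 [brbrbbbbb]  L=[0 1/2 5/8 11/16 23/32 47/64 95/128]  R=[3/4 1]  -> 191/256
value_10 [brbrbbbbbr]  L=[0 1/2 5/8 11/16 23/32 47/64 95/128]  R=[191/256 3/4 1]  -> 381/512
value_11 [brbrbbbbbrb]  L=[0 1/2 5/8 11/16 23/32 47/64 95/128 381/512]  R=[191/256 3/4 1]  -> 763/1024
value_12 [brbrbbbbbrbb]  L=[0 1/2 5/8 11/16 23/32 47/64 95/128 381/512 763/1024]  R=[191/256 3/4 1]  -> 1527/2048
value_13 [brbrbbbbbrbbr]  L=[0 1/2 5/8 11/16 23/32 47/64 95/128 381/512 763/1024]  R=[1527/2048 191/256 3/4 1]  -> 3053/4096
value_14 [brbrbbbbbrbbrr]  L=[0 1/2 5/8 11/16 23/32 47/64 95/128 381/512 763/1024]  R=[3053/4096 1527/2048 191/256 3/4 1]  -> 6105/8192
value_15 [brbrbbbbbrbbrrb]  L=[0 1/2 5/8 11/16 23/32 47/64 95/128 381/512 763/1024 6105/8192]  R=[3053/4096 1527/2048 191/256 3/4 1]  -> 12211/16384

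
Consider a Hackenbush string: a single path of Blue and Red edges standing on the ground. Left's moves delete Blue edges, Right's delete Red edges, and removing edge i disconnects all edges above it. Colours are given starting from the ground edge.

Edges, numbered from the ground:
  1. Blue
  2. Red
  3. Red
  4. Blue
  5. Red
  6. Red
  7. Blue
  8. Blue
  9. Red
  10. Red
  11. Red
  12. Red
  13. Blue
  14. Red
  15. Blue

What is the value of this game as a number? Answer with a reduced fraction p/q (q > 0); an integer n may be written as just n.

4875/16384

Recurse on prefixes of the 15-edge string Blue Red Red Blue Red Red Blue Blue Red Red Red Red Blue Red Blue:
1 of 15 · B · max L 0 · min R +∞ gives 1
2 of 15 · BR · max L 0 · min R 1 gives 1/2
3 of 15 · BRR · max L 0 · min R 1/2 gives 1/4
4 of 15 · BRRB · max L 1/4 · min R 1/2 gives 3/8
5 of 15 · BRRBR · max L 1/4 · min R 3/8 gives 5/16
6 of 15 · BRRBRR · max L 1/4 · min R 5/16 gives 9/32
7 of 15 · BRRBRRB · max L 9/32 · min R 5/16 gives 19/64
8 of 15 · BRRBRRBB · max L 19/64 · min R 5/16 gives 39/128
9 of 15 · BRRBRRBBR · max L 19/64 · min R 39/128 gives 77/256
10 of 15 · BRRBRRBBRR · max L 19/64 · min R 77/256 gives 153/512
11 of 15 · BRRBRRBBRRR · max L 19/64 · min R 153/512 gives 305/1024
12 of 15 · BRRBRRBBRRRR · max L 19/64 · min R 305/1024 gives 609/2048
13 of 15 · BRRBRRBBRRRRB · max L 609/2048 · min R 305/1024 gives 1219/4096
14 of 15 · BRRBRRBBRRRRBR · max L 609/2048 · min R 1219/4096 gives 2437/8192
15 of 15 · BRRBRRBBRRRRBRB · max L 2437/8192 · min R 1219/4096 gives 4875/16384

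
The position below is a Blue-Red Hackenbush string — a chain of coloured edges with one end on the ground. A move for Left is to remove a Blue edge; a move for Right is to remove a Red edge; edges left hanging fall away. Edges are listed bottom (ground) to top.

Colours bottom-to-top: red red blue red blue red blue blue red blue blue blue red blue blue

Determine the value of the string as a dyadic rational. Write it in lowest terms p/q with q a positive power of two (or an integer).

-13449/8192

Recurse on prefixes of the 15-edge string red red blue red blue red blue blue red blue blue blue red blue blue:
step 1: add red to get r; options L={ · } R={ 0 } → -1
step 2: add red to get rr; options L={ · } R={ -1 0 } → -2
step 3: add blue to get rrb; options L={ -2 } R={ -1 0 } → -3/2
step 4: add red to get rrbr; options L={ -2 } R={ -3/2 -1 0 } → -7/4
step 5: add blue to get rrbrb; options L={ -2 -7/4 } R={ -3/2 -1 0 } → -13/8
step 6: add red to get rrbrbr; options L={ -2 -7/4 } R={ -13/8 -3/2 -1 0 } → -27/16
step 7: add blue to get rrbrbrb; options L={ -2 -7/4 -27/16 } R={ -13/8 -3/2 -1 0 } → -53/32
step 8: add blue to get rrbrbrbb; options L={ -2 -7/4 -27/16 -53/32 } R={ -13/8 -3/2 -1 0 } → -105/64
step 9: add red to get rrbrbrbbr; options L={ -2 -7/4 -27/16 -53/32 } R={ -105/64 -13/8 -3/2 -1 0 } → -211/128
step 10: add blue to get rrbrbrbbrb; options L={ -2 -7/4 -27/16 -53/32 -211/128 } R={ -105/64 -13/8 -3/2 -1 0 } → -421/256
step 11: add blue to get rrbrbrbbrbb; options L={ -2 -7/4 -27/16 -53/32 -211/128 -421/256 } R={ -105/64 -13/8 -3/2 -1 0 } → -841/512
step 12: add blue to get rrbrbrbbrbbb; options L={ -2 -7/4 -27/16 -53/32 -211/128 -421/256 -841/512 } R={ -105/64 -13/8 -3/2 -1 0 } → -1681/1024
step 13: add red to get rrbrbrbbrbbbr; options L={ -2 -7/4 -27/16 -53/32 -211/128 -421/256 -841/512 } R={ -1681/1024 -105/64 -13/8 -3/2 -1 0 } → -3363/2048
step 14: add blue to get rrbrbrbbrbbbrb; options L={ -2 -7/4 -27/16 -53/32 -211/128 -421/256 -841/512 -3363/2048 } R={ -1681/1024 -105/64 -13/8 -3/2 -1 0 } → -6725/4096
step 15: add blue to get rrbrbrbbrbbbrbb; options L={ -2 -7/4 -27/16 -53/32 -211/128 -421/256 -841/512 -3363/2048 -6725/4096 } R={ -1681/1024 -105/64 -13/8 -3/2 -1 0 } → -13449/8192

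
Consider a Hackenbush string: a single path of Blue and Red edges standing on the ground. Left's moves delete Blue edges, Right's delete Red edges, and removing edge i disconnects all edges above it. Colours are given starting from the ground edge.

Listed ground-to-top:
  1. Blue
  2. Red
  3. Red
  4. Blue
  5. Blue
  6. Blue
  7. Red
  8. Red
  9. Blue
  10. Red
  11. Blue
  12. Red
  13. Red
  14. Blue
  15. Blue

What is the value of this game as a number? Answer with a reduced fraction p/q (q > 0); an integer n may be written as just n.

val(B) = { 0 | (no moves) } — 1
val(BR) = { 0 | 1 } — 1/2
val(BRR) = { 0 | 1/2,1 } — 1/4
val(BRRB) = { 0,1/4 | 1/2,1 } — 3/8
val(BRRBB) = { 0,1/4,3/8 | 1/2,1 } — 7/16
val(BRRBBB) = { 0,1/4,3/8,7/16 | 1/2,1 } — 15/32
val(BRRBBBR) = { 0,1/4,3/8,7/16 | 15/32,1/2,1 } — 29/64
val(BRRBBBRR) = { 0,1/4,3/8,7/16 | 29/64,15/32,1/2,1 } — 57/128
val(BRRBBBRRB) = { 0,1/4,3/8,7/16,57/128 | 29/64,15/32,1/2,1 } — 115/256
val(BRRBBBRRBR) = { 0,1/4,3/8,7/16,57/128 | 115/256,29/64,15/32,1/2,1 } — 229/512
val(BRRBBBRRBRB) = { 0,1/4,3/8,7/16,57/128,229/512 | 115/256,29/64,15/32,1/2,1 } — 459/1024
val(BRRBBBRRBRBR) = { 0,1/4,3/8,7/16,57/128,229/512 | 459/1024,115/256,29/64,15/32,1/2,1 } — 917/2048
val(BRRBBBRRBRBRR) = { 0,1/4,3/8,7/16,57/128,229/512 | 917/2048,459/1024,115/256,29/64,15/32,1/2,1 } — 1833/4096
val(BRRBBBRRBRBRRB) = { 0,1/4,3/8,7/16,57/128,229/512,1833/4096 | 917/2048,459/1024,115/256,29/64,15/32,1/2,1 } — 3667/8192
val(BRRBBBRRBRBRRBB) = { 0,1/4,3/8,7/16,57/128,229/512,1833/4096,3667/8192 | 917/2048,459/1024,115/256,29/64,15/32,1/2,1 } — 7335/16384

7335/16384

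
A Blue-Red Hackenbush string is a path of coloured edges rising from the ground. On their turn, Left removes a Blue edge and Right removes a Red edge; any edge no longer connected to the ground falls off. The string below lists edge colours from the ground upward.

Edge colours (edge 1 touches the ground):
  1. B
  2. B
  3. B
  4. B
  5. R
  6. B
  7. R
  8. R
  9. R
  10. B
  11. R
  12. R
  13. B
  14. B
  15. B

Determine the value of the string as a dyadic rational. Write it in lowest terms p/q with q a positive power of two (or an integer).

B: Left { 0 }, Right { (no moves) } => simplest 1
BB: Left { 0, 1 }, Right { (no moves) } => simplest 2
BBB: Left { 0, 1, 2 }, Right { (no moves) } => simplest 3
BBBB: Left { 0, 1, 2, 3 }, Right { (no moves) } => simplest 4
BBBBR: Left { 0, 1, 2, 3 }, Right { 4 } => simplest 7/2
BBBBRB: Left { 0, 1, 2, 3, 7/2 }, Right { 4 } => simplest 15/4
BBBBRBR: Left { 0, 1, 2, 3, 7/2 }, Right { 15/4, 4 } => simplest 29/8
BBBBRBRR: Left { 0, 1, 2, 3, 7/2 }, Right { 29/8, 15/4, 4 } => simplest 57/16
BBBBRBRRR: Left { 0, 1, 2, 3, 7/2 }, Right { 57/16, 29/8, 15/4, 4 } => simplest 113/32
BBBBRBRRRB: Left { 0, 1, 2, 3, 7/2, 113/32 }, Right { 57/16, 29/8, 15/4, 4 } => simplest 227/64
BBBBRBRRRBR: Left { 0, 1, 2, 3, 7/2, 113/32 }, Right { 227/64, 57/16, 29/8, 15/4, 4 } => simplest 453/128
BBBBRBRRRBRR: Left { 0, 1, 2, 3, 7/2, 113/32 }, Right { 453/128, 227/64, 57/16, 29/8, 15/4, 4 } => simplest 905/256
BBBBRBRRRBRRB: Left { 0, 1, 2, 3, 7/2, 113/32, 905/256 }, Right { 453/128, 227/64, 57/16, 29/8, 15/4, 4 } => simplest 1811/512
BBBBRBRRRBRRBB: Left { 0, 1, 2, 3, 7/2, 113/32, 905/256, 1811/512 }, Right { 453/128, 227/64, 57/16, 29/8, 15/4, 4 } => simplest 3623/1024
BBBBRBRRRBRRBBB: Left { 0, 1, 2, 3, 7/2, 113/32, 905/256, 1811/512, 3623/1024 }, Right { 453/128, 227/64, 57/16, 29/8, 15/4, 4 } => simplest 7247/2048

7247/2048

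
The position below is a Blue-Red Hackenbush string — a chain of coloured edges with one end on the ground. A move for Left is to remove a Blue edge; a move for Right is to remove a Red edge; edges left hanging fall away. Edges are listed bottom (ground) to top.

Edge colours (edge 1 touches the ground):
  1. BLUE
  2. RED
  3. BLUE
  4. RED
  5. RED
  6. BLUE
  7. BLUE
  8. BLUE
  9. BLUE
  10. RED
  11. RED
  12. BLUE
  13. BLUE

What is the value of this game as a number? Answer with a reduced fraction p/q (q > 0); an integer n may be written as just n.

2535/4096

B: Left { 0 }, Right { (no moves) } => simplest 1
BR: Left { 0 }, Right { 1 } => simplest 1/2
BRB: Left { 0,1/2 }, Right { 1 } => simplest 3/4
BRBR: Left { 0,1/2 }, Right { 3/4,1 } => simplest 5/8
BRBRR: Left { 0,1/2 }, Right { 5/8,3/4,1 } => simplest 9/16
BRBRRB: Left { 0,1/2,9/16 }, Right { 5/8,3/4,1 } => simplest 19/32
BRBRRBB: Left { 0,1/2,9/16,19/32 }, Right { 5/8,3/4,1 } => simplest 39/64
BRBRRBBB: Left { 0,1/2,9/16,19/32,39/64 }, Right { 5/8,3/4,1 } => simplest 79/128
BRBRRBBBB: Left { 0,1/2,9/16,19/32,39/64,79/128 }, Right { 5/8,3/4,1 } => simplest 159/256
BRBRRBBBBR: Left { 0,1/2,9/16,19/32,39/64,79/128 }, Right { 159/256,5/8,3/4,1 } => simplest 317/512
BRBRRBBBBRR: Left { 0,1/2,9/16,19/32,39/64,79/128 }, Right { 317/512,159/256,5/8,3/4,1 } => simplest 633/1024
BRBRRBBBBRRB: Left { 0,1/2,9/16,19/32,39/64,79/128,633/1024 }, Right { 317/512,159/256,5/8,3/4,1 } => simplest 1267/2048
BRBRRBBBBRRBB: Left { 0,1/2,9/16,19/32,39/64,79/128,633/1024,1267/2048 }, Right { 317/512,159/256,5/8,3/4,1 } => simplest 2535/4096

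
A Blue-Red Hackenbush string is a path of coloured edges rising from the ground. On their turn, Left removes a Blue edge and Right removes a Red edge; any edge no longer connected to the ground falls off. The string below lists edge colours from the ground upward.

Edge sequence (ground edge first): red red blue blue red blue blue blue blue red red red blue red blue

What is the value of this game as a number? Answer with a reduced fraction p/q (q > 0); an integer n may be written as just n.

-10357/8192

Recurse on prefixes of the 15-edge string red red blue blue red blue blue blue blue red red red blue red blue:
G(r) = { (no moves) | 0 } → -1
G(rr) = { (no moves) | -1; 0 } → -2
G(rrb) = { -2 | -1; 0 } → -3/2
G(rrbb) = { -2; -3/2 | -1; 0 } → -5/4
G(rrbbr) = { -2; -3/2 | -5/4; -1; 0 } → -11/8
G(rrbbrb) = { -2; -3/2; -11/8 | -5/4; -1; 0 } → -21/16
G(rrbbrbb) = { -2; -3/2; -11/8; -21/16 | -5/4; -1; 0 } → -41/32
G(rrbbrbbb) = { -2; -3/2; -11/8; -21/16; -41/32 | -5/4; -1; 0 } → -81/64
G(rrbbrbbbb) = { -2; -3/2; -11/8; -21/16; -41/32; -81/64 | -5/4; -1; 0 } → -161/128
G(rrbbrbbbbr) = { -2; -3/2; -11/8; -21/16; -41/32; -81/64 | -161/128; -5/4; -1; 0 } → -323/256
G(rrbbrbbbbrr) = { -2; -3/2; -11/8; -21/16; -41/32; -81/64 | -323/256; -161/128; -5/4; -1; 0 } → -647/512
G(rrbbrbbbbrrr) = { -2; -3/2; -11/8; -21/16; -41/32; -81/64 | -647/512; -323/256; -161/128; -5/4; -1; 0 } → -1295/1024
G(rrbbrbbbbrrrb) = { -2; -3/2; -11/8; -21/16; -41/32; -81/64; -1295/1024 | -647/512; -323/256; -161/128; -5/4; -1; 0 } → -2589/2048
G(rrbbrbbbbrrrbr) = { -2; -3/2; -11/8; -21/16; -41/32; -81/64; -1295/1024 | -2589/2048; -647/512; -323/256; -161/128; -5/4; -1; 0 } → -5179/4096
G(rrbbrbbbbrrrbrb) = { -2; -3/2; -11/8; -21/16; -41/32; -81/64; -1295/1024; -5179/4096 | -2589/2048; -647/512; -323/256; -161/128; -5/4; -1; 0 } → -10357/8192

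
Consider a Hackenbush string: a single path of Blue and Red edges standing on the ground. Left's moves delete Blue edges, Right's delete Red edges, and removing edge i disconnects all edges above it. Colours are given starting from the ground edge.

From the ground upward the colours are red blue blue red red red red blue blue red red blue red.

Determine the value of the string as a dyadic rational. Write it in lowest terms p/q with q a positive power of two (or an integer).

g_1 [r]  L=[none]  R=[0]  -> -1
g_2 [rb]  L=[-1]  R=[0]  -> -1/2
g_3 [rbb]  L=[-1,-1/2]  R=[0]  -> -1/4
g_4 [rbbr]  L=[-1,-1/2]  R=[-1/4,0]  -> -3/8
g_5 [rbbrr]  L=[-1,-1/2]  R=[-3/8,-1/4,0]  -> -7/16
g_6 [rbbrrr]  L=[-1,-1/2]  R=[-7/16,-3/8,-1/4,0]  -> -15/32
g_7 [rbbrrrr]  L=[-1,-1/2]  R=[-15/32,-7/16,-3/8,-1/4,0]  -> -31/64
g_8 [rbbrrrrb]  L=[-1,-1/2,-31/64]  R=[-15/32,-7/16,-3/8,-1/4,0]  -> -61/128
g_9 [rbbrrrrbb]  L=[-1,-1/2,-31/64,-61/128]  R=[-15/32,-7/16,-3/8,-1/4,0]  -> -121/256
g_10 [rbbrrrrbbr]  L=[-1,-1/2,-31/64,-61/128]  R=[-121/256,-15/32,-7/16,-3/8,-1/4,0]  -> -243/512
g_11 [rbbrrrrbbrr]  L=[-1,-1/2,-31/64,-61/128]  R=[-243/512,-121/256,-15/32,-7/16,-3/8,-1/4,0]  -> -487/1024
g_12 [rbbrrrrbbrrb]  L=[-1,-1/2,-31/64,-61/128,-487/1024]  R=[-243/512,-121/256,-15/32,-7/16,-3/8,-1/4,0]  -> -973/2048
g_13 [rbbrrrrbbrrbr]  L=[-1,-1/2,-31/64,-61/128,-487/1024]  R=[-973/2048,-243/512,-121/256,-15/32,-7/16,-3/8,-1/4,0]  -> -1947/4096

-1947/4096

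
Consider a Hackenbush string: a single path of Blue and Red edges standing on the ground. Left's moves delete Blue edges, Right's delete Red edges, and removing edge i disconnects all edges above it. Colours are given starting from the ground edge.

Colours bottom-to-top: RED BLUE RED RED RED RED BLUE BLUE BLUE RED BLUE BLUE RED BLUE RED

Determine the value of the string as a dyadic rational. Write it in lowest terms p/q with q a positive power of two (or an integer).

-15435/16384

edge 1 of 15 (RED): { ∅ | 0 } gives -1
edge 2 of 15 (BLUE): { -1 | 0 } gives -1/2
edge 3 of 15 (RED): { -1 | -1/2 0 } gives -3/4
edge 4 of 15 (RED): { -1 | -3/4 -1/2 0 } gives -7/8
edge 5 of 15 (RED): { -1 | -7/8 -3/4 -1/2 0 } gives -15/16
edge 6 of 15 (RED): { -1 | -15/16 -7/8 -3/4 -1/2 0 } gives -31/32
edge 7 of 15 (BLUE): { -1 -31/32 | -15/16 -7/8 -3/4 -1/2 0 } gives -61/64
edge 8 of 15 (BLUE): { -1 -31/32 -61/64 | -15/16 -7/8 -3/4 -1/2 0 } gives -121/128
edge 9 of 15 (BLUE): { -1 -31/32 -61/64 -121/128 | -15/16 -7/8 -3/4 -1/2 0 } gives -241/256
edge 10 of 15 (RED): { -1 -31/32 -61/64 -121/128 | -241/256 -15/16 -7/8 -3/4 -1/2 0 } gives -483/512
edge 11 of 15 (BLUE): { -1 -31/32 -61/64 -121/128 -483/512 | -241/256 -15/16 -7/8 -3/4 -1/2 0 } gives -965/1024
edge 12 of 15 (BLUE): { -1 -31/32 -61/64 -121/128 -483/512 -965/1024 | -241/256 -15/16 -7/8 -3/4 -1/2 0 } gives -1929/2048
edge 13 of 15 (RED): { -1 -31/32 -61/64 -121/128 -483/512 -965/1024 | -1929/2048 -241/256 -15/16 -7/8 -3/4 -1/2 0 } gives -3859/4096
edge 14 of 15 (BLUE): { -1 -31/32 -61/64 -121/128 -483/512 -965/1024 -3859/4096 | -1929/2048 -241/256 -15/16 -7/8 -3/4 -1/2 0 } gives -7717/8192
edge 15 of 15 (RED): { -1 -31/32 -61/64 -121/128 -483/512 -965/1024 -3859/4096 | -7717/8192 -1929/2048 -241/256 -15/16 -7/8 -3/4 -1/2 0 } gives -15435/16384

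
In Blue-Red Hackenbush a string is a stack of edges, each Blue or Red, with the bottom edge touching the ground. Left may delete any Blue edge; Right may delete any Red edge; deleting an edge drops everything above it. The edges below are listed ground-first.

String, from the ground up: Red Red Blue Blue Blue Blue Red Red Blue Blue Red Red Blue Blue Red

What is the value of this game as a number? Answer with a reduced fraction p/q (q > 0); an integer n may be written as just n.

-9011/8192

step 1: add Red to get R; options L={ · } R={ 0 } so -1
step 2: add Red to get RR; options L={ · } R={ -1; 0 } so -2
step 3: add Blue to get RRB; options L={ -2 } R={ -1; 0 } so -3/2
step 4: add Blue to get RRBB; options L={ -2; -3/2 } R={ -1; 0 } so -5/4
step 5: add Blue to get RRBBB; options L={ -2; -3/2; -5/4 } R={ -1; 0 } so -9/8
step 6: add Blue to get RRBBBB; options L={ -2; -3/2; -5/4; -9/8 } R={ -1; 0 } so -17/16
step 7: add Red to get RRBBBBR; options L={ -2; -3/2; -5/4; -9/8 } R={ -17/16; -1; 0 } so -35/32
step 8: add Red to get RRBBBBRR; options L={ -2; -3/2; -5/4; -9/8 } R={ -35/32; -17/16; -1; 0 } so -71/64
step 9: add Blue to get RRBBBBRRB; options L={ -2; -3/2; -5/4; -9/8; -71/64 } R={ -35/32; -17/16; -1; 0 } so -141/128
step 10: add Blue to get RRBBBBRRBB; options L={ -2; -3/2; -5/4; -9/8; -71/64; -141/128 } R={ -35/32; -17/16; -1; 0 } so -281/256
step 11: add Red to get RRBBBBRRBBR; options L={ -2; -3/2; -5/4; -9/8; -71/64; -141/128 } R={ -281/256; -35/32; -17/16; -1; 0 } so -563/512
step 12: add Red to get RRBBBBRRBBRR; options L={ -2; -3/2; -5/4; -9/8; -71/64; -141/128 } R={ -563/512; -281/256; -35/32; -17/16; -1; 0 } so -1127/1024
step 13: add Blue to get RRBBBBRRBBRRB; options L={ -2; -3/2; -5/4; -9/8; -71/64; -141/128; -1127/1024 } R={ -563/512; -281/256; -35/32; -17/16; -1; 0 } so -2253/2048
step 14: add Blue to get RRBBBBRRBBRRBB; options L={ -2; -3/2; -5/4; -9/8; -71/64; -141/128; -1127/1024; -2253/2048 } R={ -563/512; -281/256; -35/32; -17/16; -1; 0 } so -4505/4096
step 15: add Red to get RRBBBBRRBBRRBBR; options L={ -2; -3/2; -5/4; -9/8; -71/64; -141/128; -1127/1024; -2253/2048 } R={ -4505/4096; -563/512; -281/256; -35/32; -17/16; -1; 0 } so -9011/8192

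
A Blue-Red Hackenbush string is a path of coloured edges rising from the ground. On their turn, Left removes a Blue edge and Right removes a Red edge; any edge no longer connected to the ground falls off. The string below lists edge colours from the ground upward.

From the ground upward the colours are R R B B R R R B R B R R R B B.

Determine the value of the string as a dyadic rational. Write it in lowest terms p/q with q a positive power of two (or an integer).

Recurse on prefixes of the 15-edge string R R B B R R R B R B R R R B B:
v_1 [R]  L=[∅]  R=[0]  → -1
v_2 [RR]  L=[∅]  R=[-1 0]  → -2
v_3 [RRB]  L=[-2]  R=[-1 0]  → -3/2
v_4 [RRBB]  L=[-2 -3/2]  R=[-1 0]  → -5/4
v_5 [RRBBR]  L=[-2 -3/2]  R=[-5/4 -1 0]  → -11/8
v_6 [RRBBRR]  L=[-2 -3/2]  R=[-11/8 -5/4 -1 0]  → -23/16
v_7 [RRBBRRR]  L=[-2 -3/2]  R=[-23/16 -11/8 -5/4 -1 0]  → -47/32
v_8 [RRBBRRRB]  L=[-2 -3/2 -47/32]  R=[-23/16 -11/8 -5/4 -1 0]  → -93/64
v_9 [RRBBRRRBR]  L=[-2 -3/2 -47/32]  R=[-93/64 -23/16 -11/8 -5/4 -1 0]  → -187/128
v_10 [RRBBRRRBRB]  L=[-2 -3/2 -47/32 -187/128]  R=[-93/64 -23/16 -11/8 -5/4 -1 0]  → -373/256
v_11 [RRBBRRRBRBR]  L=[-2 -3/2 -47/32 -187/128]  R=[-373/256 -93/64 -23/16 -11/8 -5/4 -1 0]  → -747/512
v_12 [RRBBRRRBRBRR]  L=[-2 -3/2 -47/32 -187/128]  R=[-747/512 -373/256 -93/64 -23/16 -11/8 -5/4 -1 0]  → -1495/1024
v_13 [RRBBRRRBRBRRR]  L=[-2 -3/2 -47/32 -187/128]  R=[-1495/1024 -747/512 -373/256 -93/64 -23/16 -11/8 -5/4 -1 0]  → -2991/2048
v_14 [RRBBRRRBRBRRRB]  L=[-2 -3/2 -47/32 -187/128 -2991/2048]  R=[-1495/1024 -747/512 -373/256 -93/64 -23/16 -11/8 -5/4 -1 0]  → -5981/4096
v_15 [RRBBRRRBRBRRRBB]  L=[-2 -3/2 -47/32 -187/128 -2991/2048 -5981/4096]  R=[-1495/1024 -747/512 -373/256 -93/64 -23/16 -11/8 -5/4 -1 0]  → -11961/8192

-11961/8192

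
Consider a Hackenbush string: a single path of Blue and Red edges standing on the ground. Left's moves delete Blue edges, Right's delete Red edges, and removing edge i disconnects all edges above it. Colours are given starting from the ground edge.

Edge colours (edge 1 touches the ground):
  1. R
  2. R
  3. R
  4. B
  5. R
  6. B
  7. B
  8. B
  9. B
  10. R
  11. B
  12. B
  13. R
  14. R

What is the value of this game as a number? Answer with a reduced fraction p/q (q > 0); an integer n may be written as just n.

-5159/2048

Build val(s[:k]) for k = 1..14, string s = R R R B R B B B B R B B R R.
R: Left { (no moves) }, Right { 0 } — simplest -1
RR: Left { (no moves) }, Right { -1 0 } — simplest -2
RRR: Left { (no moves) }, Right { -2 -1 0 } — simplest -3
RRRB: Left { -3 }, Right { -2 -1 0 } — simplest -5/2
RRRBR: Left { -3 }, Right { -5/2 -2 -1 0 } — simplest -11/4
RRRBRB: Left { -3 -11/4 }, Right { -5/2 -2 -1 0 } — simplest -21/8
RRRBRBB: Left { -3 -11/4 -21/8 }, Right { -5/2 -2 -1 0 } — simplest -41/16
RRRBRBBB: Left { -3 -11/4 -21/8 -41/16 }, Right { -5/2 -2 -1 0 } — simplest -81/32
RRRBRBBBB: Left { -3 -11/4 -21/8 -41/16 -81/32 }, Right { -5/2 -2 -1 0 } — simplest -161/64
RRRBRBBBBR: Left { -3 -11/4 -21/8 -41/16 -81/32 }, Right { -161/64 -5/2 -2 -1 0 } — simplest -323/128
RRRBRBBBBRB: Left { -3 -11/4 -21/8 -41/16 -81/32 -323/128 }, Right { -161/64 -5/2 -2 -1 0 } — simplest -645/256
RRRBRBBBBRBB: Left { -3 -11/4 -21/8 -41/16 -81/32 -323/128 -645/256 }, Right { -161/64 -5/2 -2 -1 0 } — simplest -1289/512
RRRBRBBBBRBBR: Left { -3 -11/4 -21/8 -41/16 -81/32 -323/128 -645/256 }, Right { -1289/512 -161/64 -5/2 -2 -1 0 } — simplest -2579/1024
RRRBRBBBBRBBRR: Left { -3 -11/4 -21/8 -41/16 -81/32 -323/128 -645/256 }, Right { -2579/1024 -1289/512 -161/64 -5/2 -2 -1 0 } — simplest -5159/2048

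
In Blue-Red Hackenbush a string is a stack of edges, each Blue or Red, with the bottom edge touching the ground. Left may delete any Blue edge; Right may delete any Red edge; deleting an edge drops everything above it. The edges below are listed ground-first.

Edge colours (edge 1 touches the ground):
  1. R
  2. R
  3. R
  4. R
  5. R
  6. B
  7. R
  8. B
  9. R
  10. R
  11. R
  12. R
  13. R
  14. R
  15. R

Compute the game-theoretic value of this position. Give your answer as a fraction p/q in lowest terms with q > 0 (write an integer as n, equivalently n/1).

Recurse on prefixes of the 15-edge string R R R R R B R B R R R R R R R:
edge 1 of 15 (R): { (no moves) | 0 } -> -1
edge 2 of 15 (R): { (no moves) | -1; 0 } -> -2
edge 3 of 15 (R): { (no moves) | -2; -1; 0 } -> -3
edge 4 of 15 (R): { (no moves) | -3; -2; -1; 0 } -> -4
edge 5 of 15 (R): { (no moves) | -4; -3; -2; -1; 0 } -> -5
edge 6 of 15 (B): { -5 | -4; -3; -2; -1; 0 } -> -9/2
edge 7 of 15 (R): { -5 | -9/2; -4; -3; -2; -1; 0 } -> -19/4
edge 8 of 15 (B): { -5; -19/4 | -9/2; -4; -3; -2; -1; 0 } -> -37/8
edge 9 of 15 (R): { -5; -19/4 | -37/8; -9/2; -4; -3; -2; -1; 0 } -> -75/16
edge 10 of 15 (R): { -5; -19/4 | -75/16; -37/8; -9/2; -4; -3; -2; -1; 0 } -> -151/32
edge 11 of 15 (R): { -5; -19/4 | -151/32; -75/16; -37/8; -9/2; -4; -3; -2; -1; 0 } -> -303/64
edge 12 of 15 (R): { -5; -19/4 | -303/64; -151/32; -75/16; -37/8; -9/2; -4; -3; -2; -1; 0 } -> -607/128
edge 13 of 15 (R): { -5; -19/4 | -607/128; -303/64; -151/32; -75/16; -37/8; -9/2; -4; -3; -2; -1; 0 } -> -1215/256
edge 14 of 15 (R): { -5; -19/4 | -1215/256; -607/128; -303/64; -151/32; -75/16; -37/8; -9/2; -4; -3; -2; -1; 0 } -> -2431/512
edge 15 of 15 (R): { -5; -19/4 | -2431/512; -1215/256; -607/128; -303/64; -151/32; -75/16; -37/8; -9/2; -4; -3; -2; -1; 0 } -> -4863/1024

-4863/1024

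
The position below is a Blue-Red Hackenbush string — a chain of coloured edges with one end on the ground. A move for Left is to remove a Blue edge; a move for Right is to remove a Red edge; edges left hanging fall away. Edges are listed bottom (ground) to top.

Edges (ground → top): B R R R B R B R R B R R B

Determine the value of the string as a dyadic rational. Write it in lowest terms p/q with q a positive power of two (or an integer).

659/4096

Build val(s[:k]) for k = 1..13, string s = B R R R B R B R R B R R B.
val_1 [B]  L=[0]  R=[·]  — 1
val_2 [BR]  L=[0]  R=[1]  — 1/2
val_3 [BRR]  L=[0]  R=[1/2 1]  — 1/4
val_4 [BRRR]  L=[0]  R=[1/4 1/2 1]  — 1/8
val_5 [BRRRB]  L=[0 1/8]  R=[1/4 1/2 1]  — 3/16
val_6 [BRRRBR]  L=[0 1/8]  R=[3/16 1/4 1/2 1]  — 5/32
val_7 [BRRRBRB]  L=[0 1/8 5/32]  R=[3/16 1/4 1/2 1]  — 11/64
val_8 [BRRRBRBR]  L=[0 1/8 5/32]  R=[11/64 3/16 1/4 1/2 1]  — 21/128
val_9 [BRRRBRBRR]  L=[0 1/8 5/32]  R=[21/128 11/64 3/16 1/4 1/2 1]  — 41/256
val_10 [BRRRBRBRRB]  L=[0 1/8 5/32 41/256]  R=[21/128 11/64 3/16 1/4 1/2 1]  — 83/512
val_11 [BRRRBRBRRBR]  L=[0 1/8 5/32 41/256]  R=[83/512 21/128 11/64 3/16 1/4 1/2 1]  — 165/1024
val_12 [BRRRBRBRRBRR]  L=[0 1/8 5/32 41/256]  R=[165/1024 83/512 21/128 11/64 3/16 1/4 1/2 1]  — 329/2048
val_13 [BRRRBRBRRBRRB]  L=[0 1/8 5/32 41/256 329/2048]  R=[165/1024 83/512 21/128 11/64 3/16 1/4 1/2 1]  — 659/4096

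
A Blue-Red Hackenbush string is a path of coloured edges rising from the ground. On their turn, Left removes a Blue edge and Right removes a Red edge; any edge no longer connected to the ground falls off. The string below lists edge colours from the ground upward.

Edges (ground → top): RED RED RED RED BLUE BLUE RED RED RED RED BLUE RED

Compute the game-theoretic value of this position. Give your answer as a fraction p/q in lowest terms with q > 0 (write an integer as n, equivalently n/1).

Prefix values for RED RED RED RED BLUE BLUE RED RED RED RED BLUE RED via {L|R} + simplicity:
val(R) = { ∅ | 0 } => -1
val(RR) = { ∅ | -1; 0 } => -2
val(RRR) = { ∅ | -2; -1; 0 } => -3
val(RRRR) = { ∅ | -3; -2; -1; 0 } => -4
val(RRRRB) = { -4 | -3; -2; -1; 0 } => -7/2
val(RRRRBB) = { -4; -7/2 | -3; -2; -1; 0 } => -13/4
val(RRRRBBR) = { -4; -7/2 | -13/4; -3; -2; -1; 0 } => -27/8
val(RRRRBBRR) = { -4; -7/2 | -27/8; -13/4; -3; -2; -1; 0 } => -55/16
val(RRRRBBRRR) = { -4; -7/2 | -55/16; -27/8; -13/4; -3; -2; -1; 0 } => -111/32
val(RRRRBBRRRR) = { -4; -7/2 | -111/32; -55/16; -27/8; -13/4; -3; -2; -1; 0 } => -223/64
val(RRRRBBRRRRB) = { -4; -7/2; -223/64 | -111/32; -55/16; -27/8; -13/4; -3; -2; -1; 0 } => -445/128
val(RRRRBBRRRRBR) = { -4; -7/2; -223/64 | -445/128; -111/32; -55/16; -27/8; -13/4; -3; -2; -1; 0 } => -891/256

-891/256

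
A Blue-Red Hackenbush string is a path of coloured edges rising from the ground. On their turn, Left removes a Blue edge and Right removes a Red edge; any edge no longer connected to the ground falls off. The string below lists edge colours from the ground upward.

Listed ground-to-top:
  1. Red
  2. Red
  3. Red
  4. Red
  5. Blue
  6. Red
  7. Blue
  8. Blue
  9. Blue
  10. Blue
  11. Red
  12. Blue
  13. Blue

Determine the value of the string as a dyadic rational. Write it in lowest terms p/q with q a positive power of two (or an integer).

-1801/512

Prefix values for Red Red Red Red Blue Red Blue Blue Blue Blue Red Blue Blue via {L|R} + simplicity:
edge 1 of 13 (Red): { — | 0 } -> -1
edge 2 of 13 (Red): { — | -1, 0 } -> -2
edge 3 of 13 (Red): { — | -2, -1, 0 } -> -3
edge 4 of 13 (Red): { — | -3, -2, -1, 0 } -> -4
edge 5 of 13 (Blue): { -4 | -3, -2, -1, 0 } -> -7/2
edge 6 of 13 (Red): { -4 | -7/2, -3, -2, -1, 0 } -> -15/4
edge 7 of 13 (Blue): { -4, -15/4 | -7/2, -3, -2, -1, 0 } -> -29/8
edge 8 of 13 (Blue): { -4, -15/4, -29/8 | -7/2, -3, -2, -1, 0 } -> -57/16
edge 9 of 13 (Blue): { -4, -15/4, -29/8, -57/16 | -7/2, -3, -2, -1, 0 } -> -113/32
edge 10 of 13 (Blue): { -4, -15/4, -29/8, -57/16, -113/32 | -7/2, -3, -2, -1, 0 } -> -225/64
edge 11 of 13 (Red): { -4, -15/4, -29/8, -57/16, -113/32 | -225/64, -7/2, -3, -2, -1, 0 } -> -451/128
edge 12 of 13 (Blue): { -4, -15/4, -29/8, -57/16, -113/32, -451/128 | -225/64, -7/2, -3, -2, -1, 0 } -> -901/256
edge 13 of 13 (Blue): { -4, -15/4, -29/8, -57/16, -113/32, -451/128, -901/256 | -225/64, -7/2, -3, -2, -1, 0 } -> -1801/512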